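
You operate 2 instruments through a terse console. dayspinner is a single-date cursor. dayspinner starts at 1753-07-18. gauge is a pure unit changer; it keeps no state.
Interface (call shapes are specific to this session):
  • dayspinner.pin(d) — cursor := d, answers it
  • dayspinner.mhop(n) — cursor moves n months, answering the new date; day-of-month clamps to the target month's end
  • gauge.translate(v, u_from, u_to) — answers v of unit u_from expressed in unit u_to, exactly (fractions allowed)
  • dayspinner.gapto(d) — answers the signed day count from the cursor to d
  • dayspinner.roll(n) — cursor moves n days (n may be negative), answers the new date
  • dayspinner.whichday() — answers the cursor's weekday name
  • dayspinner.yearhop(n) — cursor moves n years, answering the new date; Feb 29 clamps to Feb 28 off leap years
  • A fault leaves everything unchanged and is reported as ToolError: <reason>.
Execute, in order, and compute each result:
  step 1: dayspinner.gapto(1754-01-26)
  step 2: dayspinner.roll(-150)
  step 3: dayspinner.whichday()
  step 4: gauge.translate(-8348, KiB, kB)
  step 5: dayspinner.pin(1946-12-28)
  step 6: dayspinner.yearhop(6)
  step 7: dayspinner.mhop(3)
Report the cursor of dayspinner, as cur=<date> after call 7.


>> gapto(d='1754-01-26')
<< 192
>> roll(n='-150')
<< 1753-02-18
>> whichday()
<< Sunday
>> translate(v='-8348', u_from='KiB', u_to='kB')
<< -1068544/125
>> pin(d='1946-12-28')
<< 1946-12-28
>> yearhop(n='6')
<< 1952-12-28
>> mhop(n='3')
<< 1953-03-28

Answer: cur=1953-03-28


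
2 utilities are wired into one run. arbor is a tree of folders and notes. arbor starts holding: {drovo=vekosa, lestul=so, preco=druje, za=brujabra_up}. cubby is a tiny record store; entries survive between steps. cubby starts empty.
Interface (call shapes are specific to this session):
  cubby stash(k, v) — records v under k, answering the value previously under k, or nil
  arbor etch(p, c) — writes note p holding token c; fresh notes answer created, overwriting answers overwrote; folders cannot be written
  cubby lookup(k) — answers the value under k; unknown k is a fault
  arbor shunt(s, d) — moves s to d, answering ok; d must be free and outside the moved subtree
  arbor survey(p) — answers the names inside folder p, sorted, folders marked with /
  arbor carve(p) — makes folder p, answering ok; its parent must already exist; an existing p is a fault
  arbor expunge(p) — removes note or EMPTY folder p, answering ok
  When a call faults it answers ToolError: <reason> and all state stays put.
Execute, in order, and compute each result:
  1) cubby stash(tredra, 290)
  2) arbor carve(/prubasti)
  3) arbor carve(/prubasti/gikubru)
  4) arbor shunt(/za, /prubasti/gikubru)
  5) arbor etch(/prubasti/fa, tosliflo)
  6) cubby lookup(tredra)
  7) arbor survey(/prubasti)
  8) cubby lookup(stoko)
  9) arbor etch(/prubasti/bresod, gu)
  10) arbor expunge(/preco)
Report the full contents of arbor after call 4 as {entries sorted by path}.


Answer: {drovo=vekosa, lestul=so, preco=druje, prubasti/, prubasti/gikubru/, za=brujabra_up}

Derivation:
>> cubby stash(k='tredra', v='290')
<< nil
>> arbor carve(p='/prubasti')
<< ok
>> arbor carve(p='/prubasti/gikubru')
<< ok
>> arbor shunt(s='/za', d='/prubasti/gikubru')
<< ToolError: exists
>> arbor etch(p='/prubasti/fa', c='tosliflo')
<< created
>> cubby lookup(k='tredra')
<< 290
>> arbor survey(p='/prubasti')
<< [fa, gikubru/]
>> cubby lookup(k='stoko')
<< ToolError: no such key stoko
>> arbor etch(p='/prubasti/bresod', c='gu')
<< created
>> arbor expunge(p='/preco')
<< ok


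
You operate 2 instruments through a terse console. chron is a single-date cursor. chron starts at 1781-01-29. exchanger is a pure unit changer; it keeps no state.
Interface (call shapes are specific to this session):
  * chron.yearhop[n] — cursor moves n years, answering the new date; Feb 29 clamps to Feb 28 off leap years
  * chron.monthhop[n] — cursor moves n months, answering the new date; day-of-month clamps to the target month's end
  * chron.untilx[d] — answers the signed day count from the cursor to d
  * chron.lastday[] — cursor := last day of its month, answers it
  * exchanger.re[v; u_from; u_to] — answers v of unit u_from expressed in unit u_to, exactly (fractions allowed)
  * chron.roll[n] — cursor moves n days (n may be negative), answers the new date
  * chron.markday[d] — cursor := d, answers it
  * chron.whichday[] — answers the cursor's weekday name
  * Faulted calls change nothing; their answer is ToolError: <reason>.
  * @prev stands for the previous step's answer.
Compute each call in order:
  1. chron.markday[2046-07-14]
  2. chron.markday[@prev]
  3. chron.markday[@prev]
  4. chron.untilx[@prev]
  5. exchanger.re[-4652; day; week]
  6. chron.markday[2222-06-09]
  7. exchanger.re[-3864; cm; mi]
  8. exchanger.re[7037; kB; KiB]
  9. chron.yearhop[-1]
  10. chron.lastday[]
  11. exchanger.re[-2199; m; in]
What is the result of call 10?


! chron.markday(d=2046-07-14) == 2046-07-14
! chron.markday(d=@prev) == 2046-07-14
! chron.markday(d=@prev) == 2046-07-14
! chron.untilx(d=@prev) == 0
! exchanger.re(v=-4652, u_from=day, u_to=week) == -4652/7
! chron.markday(d=2222-06-09) == 2222-06-09
! exchanger.re(v=-3864, u_from=cm, u_to=mi) == -805/33528
! exchanger.re(v=7037, u_from=kB, u_to=KiB) == 879625/128
! chron.yearhop(n=-1) == 2221-06-09
! chron.lastday() == 2221-06-30
! exchanger.re(v=-2199, u_from=m, u_to=in) == -10995000/127

Answer: 2221-06-30


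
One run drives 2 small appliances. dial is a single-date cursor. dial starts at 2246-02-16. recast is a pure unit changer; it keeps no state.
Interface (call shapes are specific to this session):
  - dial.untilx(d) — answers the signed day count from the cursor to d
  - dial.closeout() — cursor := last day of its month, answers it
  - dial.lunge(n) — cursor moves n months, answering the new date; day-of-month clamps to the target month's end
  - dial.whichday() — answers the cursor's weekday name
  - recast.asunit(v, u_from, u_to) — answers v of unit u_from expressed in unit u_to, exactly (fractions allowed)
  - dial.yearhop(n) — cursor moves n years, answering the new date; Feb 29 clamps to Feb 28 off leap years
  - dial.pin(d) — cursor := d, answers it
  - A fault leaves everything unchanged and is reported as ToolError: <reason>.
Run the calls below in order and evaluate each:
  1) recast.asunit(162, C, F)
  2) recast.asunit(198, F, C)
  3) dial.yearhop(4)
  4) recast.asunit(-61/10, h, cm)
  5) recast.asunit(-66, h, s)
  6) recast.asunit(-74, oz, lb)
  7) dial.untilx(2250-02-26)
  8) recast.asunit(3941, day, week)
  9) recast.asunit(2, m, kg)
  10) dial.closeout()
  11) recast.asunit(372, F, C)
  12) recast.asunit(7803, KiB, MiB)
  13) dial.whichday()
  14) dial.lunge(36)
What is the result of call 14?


Answer: 2253-02-28

Derivation:
! recast.asunit(162, C, F) == 1618/5
! recast.asunit(198, F, C) == 830/9
! dial.yearhop(4) == 2250-02-16
! recast.asunit(-61/10, h, cm) == ToolError: incompatible units
! recast.asunit(-66, h, s) == -237600
! recast.asunit(-74, oz, lb) == -37/8
! dial.untilx(2250-02-26) == 10
! recast.asunit(3941, day, week) == 563
! recast.asunit(2, m, kg) == ToolError: incompatible units
! dial.closeout() == 2250-02-28
! recast.asunit(372, F, C) == 1700/9
! recast.asunit(7803, KiB, MiB) == 7803/1024
! dial.whichday() == Thursday
! dial.lunge(36) == 2253-02-28


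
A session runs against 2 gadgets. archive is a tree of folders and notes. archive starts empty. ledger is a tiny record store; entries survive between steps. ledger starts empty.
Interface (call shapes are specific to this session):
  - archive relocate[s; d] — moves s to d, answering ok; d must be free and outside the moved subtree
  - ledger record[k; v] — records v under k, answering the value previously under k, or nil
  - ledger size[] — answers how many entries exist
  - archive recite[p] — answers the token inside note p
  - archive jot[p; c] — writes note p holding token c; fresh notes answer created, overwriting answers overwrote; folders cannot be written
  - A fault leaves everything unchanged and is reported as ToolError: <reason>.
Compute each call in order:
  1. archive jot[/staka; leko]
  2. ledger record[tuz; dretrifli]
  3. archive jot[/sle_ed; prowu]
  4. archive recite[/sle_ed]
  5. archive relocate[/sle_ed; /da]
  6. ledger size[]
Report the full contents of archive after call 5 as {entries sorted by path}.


Answer: {da=prowu, staka=leko}

Derivation:
;; 1. archive jot(p: /staka, c: leko) : created
;; 2. ledger record(k: tuz, v: dretrifli) : nil
;; 3. archive jot(p: /sle_ed, c: prowu) : created
;; 4. archive recite(p: /sle_ed) : prowu
;; 5. archive relocate(s: /sle_ed, d: /da) : ok
;; 6. ledger size() : 1


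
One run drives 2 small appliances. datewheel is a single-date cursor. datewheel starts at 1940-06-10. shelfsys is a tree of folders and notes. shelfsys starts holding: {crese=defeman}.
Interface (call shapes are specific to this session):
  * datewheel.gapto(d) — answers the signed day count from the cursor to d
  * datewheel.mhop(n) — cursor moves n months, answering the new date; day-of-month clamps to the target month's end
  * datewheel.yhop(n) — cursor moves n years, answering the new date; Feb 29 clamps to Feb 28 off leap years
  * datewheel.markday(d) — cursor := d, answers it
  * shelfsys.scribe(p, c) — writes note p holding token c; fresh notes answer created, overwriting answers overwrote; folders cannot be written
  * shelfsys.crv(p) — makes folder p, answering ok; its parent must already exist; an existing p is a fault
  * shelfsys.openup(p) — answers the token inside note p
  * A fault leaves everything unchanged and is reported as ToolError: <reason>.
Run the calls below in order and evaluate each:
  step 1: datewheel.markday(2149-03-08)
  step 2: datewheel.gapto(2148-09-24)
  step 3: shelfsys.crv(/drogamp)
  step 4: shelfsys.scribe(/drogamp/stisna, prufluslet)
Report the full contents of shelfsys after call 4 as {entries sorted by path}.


Answer: {crese=defeman, drogamp/, drogamp/stisna=prufluslet}

Derivation:
-> markday(d='2149-03-08')
<- 2149-03-08
-> gapto(d='2148-09-24')
<- -165
-> crv(p='/drogamp')
<- ok
-> scribe(p='/drogamp/stisna', c='prufluslet')
<- created


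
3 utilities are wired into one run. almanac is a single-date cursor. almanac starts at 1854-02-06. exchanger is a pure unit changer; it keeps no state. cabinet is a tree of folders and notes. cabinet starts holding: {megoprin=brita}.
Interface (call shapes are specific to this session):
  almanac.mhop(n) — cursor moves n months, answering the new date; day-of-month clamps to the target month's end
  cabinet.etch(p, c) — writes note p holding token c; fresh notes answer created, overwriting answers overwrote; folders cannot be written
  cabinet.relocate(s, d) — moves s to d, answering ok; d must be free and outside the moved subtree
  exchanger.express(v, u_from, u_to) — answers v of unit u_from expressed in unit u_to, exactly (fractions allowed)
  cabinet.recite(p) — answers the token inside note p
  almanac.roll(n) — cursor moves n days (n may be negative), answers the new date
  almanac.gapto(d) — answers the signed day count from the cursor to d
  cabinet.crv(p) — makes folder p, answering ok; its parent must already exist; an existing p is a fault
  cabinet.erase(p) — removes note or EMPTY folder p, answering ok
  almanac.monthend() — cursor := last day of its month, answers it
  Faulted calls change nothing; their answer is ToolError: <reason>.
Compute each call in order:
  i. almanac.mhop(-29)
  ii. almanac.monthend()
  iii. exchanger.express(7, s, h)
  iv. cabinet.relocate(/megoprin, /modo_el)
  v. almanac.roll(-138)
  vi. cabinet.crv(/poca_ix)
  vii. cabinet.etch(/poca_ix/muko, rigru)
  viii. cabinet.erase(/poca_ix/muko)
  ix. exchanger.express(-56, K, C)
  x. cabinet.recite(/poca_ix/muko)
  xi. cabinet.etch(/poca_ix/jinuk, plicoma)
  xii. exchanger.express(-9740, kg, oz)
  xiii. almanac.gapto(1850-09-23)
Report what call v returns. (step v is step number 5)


Act: almanac.mhop[n=-29]
Obs: 1851-09-06
Act: almanac.monthend[]
Obs: 1851-09-30
Act: exchanger.express[v=7; u_from=s; u_to=h]
Obs: 7/3600
Act: cabinet.relocate[s=/megoprin; d=/modo_el]
Obs: ok
Act: almanac.roll[n=-138]
Obs: 1851-05-15
Act: cabinet.crv[p=/poca_ix]
Obs: ok
Act: cabinet.etch[p=/poca_ix/muko; c=rigru]
Obs: created
Act: cabinet.erase[p=/poca_ix/muko]
Obs: ok
Act: exchanger.express[v=-56; u_from=K; u_to=C]
Obs: -6583/20
Act: cabinet.recite[p=/poca_ix/muko]
Obs: ToolError: not found
Act: cabinet.etch[p=/poca_ix/jinuk; c=plicoma]
Obs: created
Act: exchanger.express[v=-9740; u_from=kg; u_to=oz]
Obs: -15584000000000/45359237
Act: almanac.gapto[d=1850-09-23]
Obs: -234

Answer: 1851-05-15


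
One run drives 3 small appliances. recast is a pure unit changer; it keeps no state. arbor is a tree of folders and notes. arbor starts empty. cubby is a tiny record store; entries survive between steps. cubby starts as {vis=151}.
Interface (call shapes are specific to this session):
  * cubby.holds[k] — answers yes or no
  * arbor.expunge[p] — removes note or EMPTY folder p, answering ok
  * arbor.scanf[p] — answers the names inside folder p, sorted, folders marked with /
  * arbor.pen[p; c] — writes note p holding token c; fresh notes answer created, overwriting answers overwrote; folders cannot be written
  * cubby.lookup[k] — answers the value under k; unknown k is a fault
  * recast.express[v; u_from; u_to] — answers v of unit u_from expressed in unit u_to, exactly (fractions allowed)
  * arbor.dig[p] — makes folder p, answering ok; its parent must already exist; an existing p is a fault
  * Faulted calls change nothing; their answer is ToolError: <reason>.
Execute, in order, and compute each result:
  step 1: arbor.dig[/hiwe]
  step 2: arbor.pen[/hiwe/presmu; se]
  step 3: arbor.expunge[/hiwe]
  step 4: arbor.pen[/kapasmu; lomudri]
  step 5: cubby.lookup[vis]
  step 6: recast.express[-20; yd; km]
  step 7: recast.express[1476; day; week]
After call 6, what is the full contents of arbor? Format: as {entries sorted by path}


Answer: {hiwe/, hiwe/presmu=se, kapasmu=lomudri}

Derivation:
I run dig passing p: /hiwe, and see ok.
Now I run pen passing p: /hiwe/presmu, c: se, which returns created.
Using expunge passing p: /hiwe, — result: ToolError: not empty.
Now I run pen passing p: /kapasmu, c: lomudri: created.
Now I run lookup passing k: vis, → 151.
Now I run express passing v: -20, u_from: yd, u_to: km, yielding -1143/62500.
Then express passing v: 1476, u_from: day, u_to: week, which returns 1476/7.


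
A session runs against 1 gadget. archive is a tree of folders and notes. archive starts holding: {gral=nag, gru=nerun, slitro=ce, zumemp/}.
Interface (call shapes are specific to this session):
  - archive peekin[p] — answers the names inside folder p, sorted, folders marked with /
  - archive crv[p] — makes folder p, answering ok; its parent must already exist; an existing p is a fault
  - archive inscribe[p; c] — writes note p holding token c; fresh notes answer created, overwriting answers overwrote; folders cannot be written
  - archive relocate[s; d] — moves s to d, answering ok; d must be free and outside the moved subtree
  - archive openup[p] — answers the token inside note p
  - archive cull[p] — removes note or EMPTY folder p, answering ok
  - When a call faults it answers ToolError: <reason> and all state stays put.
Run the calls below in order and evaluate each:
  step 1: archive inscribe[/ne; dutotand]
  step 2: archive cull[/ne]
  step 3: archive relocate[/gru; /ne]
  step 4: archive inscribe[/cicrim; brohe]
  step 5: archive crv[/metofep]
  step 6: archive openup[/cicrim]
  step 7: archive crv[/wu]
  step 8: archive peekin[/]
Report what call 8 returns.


! archive inscribe(p→/ne, c→dutotand) => created
! archive cull(p→/ne) => ok
! archive relocate(s→/gru, d→/ne) => ok
! archive inscribe(p→/cicrim, c→brohe) => created
! archive crv(p→/metofep) => ok
! archive openup(p→/cicrim) => brohe
! archive crv(p→/wu) => ok
! archive peekin(p→/) => [cicrim, gral, metofep/, ne, slitro, wu/, zumemp/]

Answer: [cicrim, gral, metofep/, ne, slitro, wu/, zumemp/]


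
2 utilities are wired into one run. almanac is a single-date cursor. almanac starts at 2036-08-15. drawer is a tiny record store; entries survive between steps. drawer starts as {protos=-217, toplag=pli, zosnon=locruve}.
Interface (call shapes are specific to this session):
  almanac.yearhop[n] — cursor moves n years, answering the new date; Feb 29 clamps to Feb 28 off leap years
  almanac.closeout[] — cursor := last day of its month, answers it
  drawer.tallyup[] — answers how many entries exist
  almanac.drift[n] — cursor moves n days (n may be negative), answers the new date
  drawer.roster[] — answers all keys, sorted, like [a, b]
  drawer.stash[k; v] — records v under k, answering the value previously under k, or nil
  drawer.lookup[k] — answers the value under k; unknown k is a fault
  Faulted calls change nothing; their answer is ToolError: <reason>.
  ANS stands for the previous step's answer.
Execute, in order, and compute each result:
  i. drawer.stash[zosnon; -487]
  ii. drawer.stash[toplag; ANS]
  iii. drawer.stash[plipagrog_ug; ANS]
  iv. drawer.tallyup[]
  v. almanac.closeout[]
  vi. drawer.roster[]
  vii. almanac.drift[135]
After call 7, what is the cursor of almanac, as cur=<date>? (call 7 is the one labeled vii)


Answer: cur=2037-01-13

Derivation:
→ drawer.stash(k='zosnon', v='-487')
← locruve
→ drawer.stash(k='toplag', v='ANS')
← pli
→ drawer.stash(k='plipagrog_ug', v='ANS')
← nil
→ drawer.tallyup()
← 4
→ almanac.closeout()
← 2036-08-31
→ drawer.roster()
← [plipagrog_ug, protos, toplag, zosnon]
→ almanac.drift(n='135')
← 2037-01-13


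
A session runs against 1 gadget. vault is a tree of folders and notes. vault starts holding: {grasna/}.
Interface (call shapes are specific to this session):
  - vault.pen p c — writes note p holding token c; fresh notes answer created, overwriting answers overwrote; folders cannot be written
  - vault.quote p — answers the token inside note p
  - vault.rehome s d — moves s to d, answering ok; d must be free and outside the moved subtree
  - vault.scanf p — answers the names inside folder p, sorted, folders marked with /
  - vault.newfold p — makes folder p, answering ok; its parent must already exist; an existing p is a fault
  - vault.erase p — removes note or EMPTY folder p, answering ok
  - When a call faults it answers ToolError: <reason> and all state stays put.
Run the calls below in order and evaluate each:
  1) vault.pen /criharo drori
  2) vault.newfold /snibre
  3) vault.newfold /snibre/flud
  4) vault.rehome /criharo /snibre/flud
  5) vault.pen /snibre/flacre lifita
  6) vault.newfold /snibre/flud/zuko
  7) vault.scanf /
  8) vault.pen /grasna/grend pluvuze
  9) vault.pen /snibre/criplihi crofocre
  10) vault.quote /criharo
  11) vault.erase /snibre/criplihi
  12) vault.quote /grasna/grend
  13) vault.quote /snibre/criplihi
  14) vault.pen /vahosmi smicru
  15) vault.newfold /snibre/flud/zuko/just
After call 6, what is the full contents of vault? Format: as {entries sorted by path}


Answer: {criharo=drori, grasna/, snibre/, snibre/flacre=lifita, snibre/flud/, snibre/flud/zuko/}

Derivation:
;; pen(p=/criharo, c=drori) : created
;; newfold(p=/snibre) : ok
;; newfold(p=/snibre/flud) : ok
;; rehome(s=/criharo, d=/snibre/flud) : ToolError: exists
;; pen(p=/snibre/flacre, c=lifita) : created
;; newfold(p=/snibre/flud/zuko) : ok
;; scanf(p=/) : [criharo, grasna/, snibre/]
;; pen(p=/grasna/grend, c=pluvuze) : created
;; pen(p=/snibre/criplihi, c=crofocre) : created
;; quote(p=/criharo) : drori
;; erase(p=/snibre/criplihi) : ok
;; quote(p=/grasna/grend) : pluvuze
;; quote(p=/snibre/criplihi) : ToolError: not found
;; pen(p=/vahosmi, c=smicru) : created
;; newfold(p=/snibre/flud/zuko/just) : ok


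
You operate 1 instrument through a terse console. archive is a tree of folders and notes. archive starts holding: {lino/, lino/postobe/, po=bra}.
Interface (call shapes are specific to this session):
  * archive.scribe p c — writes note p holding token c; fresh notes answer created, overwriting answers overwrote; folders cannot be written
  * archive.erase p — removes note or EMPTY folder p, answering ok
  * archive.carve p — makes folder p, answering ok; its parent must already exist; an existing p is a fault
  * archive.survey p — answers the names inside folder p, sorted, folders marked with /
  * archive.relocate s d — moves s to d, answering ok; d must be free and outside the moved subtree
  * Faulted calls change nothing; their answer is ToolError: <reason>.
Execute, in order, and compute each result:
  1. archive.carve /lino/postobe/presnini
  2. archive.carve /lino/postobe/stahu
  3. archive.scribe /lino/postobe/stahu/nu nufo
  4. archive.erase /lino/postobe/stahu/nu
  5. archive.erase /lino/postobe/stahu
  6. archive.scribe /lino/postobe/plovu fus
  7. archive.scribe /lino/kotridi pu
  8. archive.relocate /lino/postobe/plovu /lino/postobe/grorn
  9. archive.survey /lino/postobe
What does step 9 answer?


Answer: [grorn, presnini/]

Derivation:
Step: carve[p→/lino/postobe/presnini]
Result: ok
Step: carve[p→/lino/postobe/stahu]
Result: ok
Step: scribe[p→/lino/postobe/stahu/nu; c→nufo]
Result: created
Step: erase[p→/lino/postobe/stahu/nu]
Result: ok
Step: erase[p→/lino/postobe/stahu]
Result: ok
Step: scribe[p→/lino/postobe/plovu; c→fus]
Result: created
Step: scribe[p→/lino/kotridi; c→pu]
Result: created
Step: relocate[s→/lino/postobe/plovu; d→/lino/postobe/grorn]
Result: ok
Step: survey[p→/lino/postobe]
Result: [grorn, presnini/]


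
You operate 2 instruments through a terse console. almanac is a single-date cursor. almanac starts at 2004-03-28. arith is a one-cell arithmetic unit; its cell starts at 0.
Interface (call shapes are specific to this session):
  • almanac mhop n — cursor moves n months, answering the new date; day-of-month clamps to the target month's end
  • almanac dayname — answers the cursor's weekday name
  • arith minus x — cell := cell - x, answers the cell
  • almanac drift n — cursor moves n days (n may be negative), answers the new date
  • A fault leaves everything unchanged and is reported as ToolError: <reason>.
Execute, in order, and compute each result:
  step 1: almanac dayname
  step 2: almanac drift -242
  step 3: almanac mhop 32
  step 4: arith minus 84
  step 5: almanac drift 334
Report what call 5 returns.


Now I run almanac dayname(), and see Sunday.
Calling almanac drift(n=-242), which returns 2003-07-30.
Then almanac mhop(n=32): 2006-03-30.
I run arith minus(x=84), giving -84.
Calling almanac drift(n=334), → 2007-02-27.

Answer: 2007-02-27


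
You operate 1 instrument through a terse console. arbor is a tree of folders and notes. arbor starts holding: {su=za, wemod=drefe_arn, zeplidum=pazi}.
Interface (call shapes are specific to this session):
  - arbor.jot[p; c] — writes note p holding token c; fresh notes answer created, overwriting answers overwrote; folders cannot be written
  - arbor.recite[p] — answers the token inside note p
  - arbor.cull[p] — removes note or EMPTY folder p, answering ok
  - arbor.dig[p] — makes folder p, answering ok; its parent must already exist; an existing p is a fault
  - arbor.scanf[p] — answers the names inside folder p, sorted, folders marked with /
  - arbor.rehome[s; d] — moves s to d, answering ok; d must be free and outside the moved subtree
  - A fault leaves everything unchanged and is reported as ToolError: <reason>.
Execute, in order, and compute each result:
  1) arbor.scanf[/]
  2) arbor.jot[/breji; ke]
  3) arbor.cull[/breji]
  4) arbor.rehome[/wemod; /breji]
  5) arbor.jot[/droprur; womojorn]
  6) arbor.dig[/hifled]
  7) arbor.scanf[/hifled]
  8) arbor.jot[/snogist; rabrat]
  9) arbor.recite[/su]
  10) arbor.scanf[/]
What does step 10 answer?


I use arbor.scanf using p='/', and get [su, wemod, zeplidum].
Using arbor.jot using p='/breji', c='ke', which returns created.
I invoke arbor.cull using p='/breji', — result: ok.
Calling arbor.rehome using s='/wemod', d='/breji', → ok.
I try arbor.jot using p='/droprur', c='womojorn', and observe created.
Next I call arbor.dig using p='/hifled', and observe ok.
I invoke arbor.scanf using p='/hifled', and see [].
Now I run arbor.jot using p='/snogist', c='rabrat', and see created.
Next I call arbor.recite using p='/su', yielding za.
Next I call arbor.scanf using p='/', — result: [breji, droprur, hifled/, snogist, su, zeplidum].

Answer: [breji, droprur, hifled/, snogist, su, zeplidum]


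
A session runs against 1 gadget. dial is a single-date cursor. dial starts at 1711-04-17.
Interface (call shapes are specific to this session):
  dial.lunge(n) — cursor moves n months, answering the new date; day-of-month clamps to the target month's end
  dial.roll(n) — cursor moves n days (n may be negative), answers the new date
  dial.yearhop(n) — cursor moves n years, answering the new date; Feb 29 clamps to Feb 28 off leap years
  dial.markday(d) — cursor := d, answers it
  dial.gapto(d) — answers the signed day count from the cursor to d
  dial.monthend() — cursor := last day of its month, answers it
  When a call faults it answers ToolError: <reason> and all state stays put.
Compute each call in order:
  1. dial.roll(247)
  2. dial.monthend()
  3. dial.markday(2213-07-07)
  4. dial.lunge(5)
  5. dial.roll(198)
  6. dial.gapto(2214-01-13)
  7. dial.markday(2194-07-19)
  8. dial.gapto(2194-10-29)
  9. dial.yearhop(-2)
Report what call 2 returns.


Answer: 1711-12-31

Derivation:
CALL dial.roll[n=247]
RET  1711-12-20
CALL dial.monthend[]
RET  1711-12-31
CALL dial.markday[d=2213-07-07]
RET  2213-07-07
CALL dial.lunge[n=5]
RET  2213-12-07
CALL dial.roll[n=198]
RET  2214-06-23
CALL dial.gapto[d=2214-01-13]
RET  -161
CALL dial.markday[d=2194-07-19]
RET  2194-07-19
CALL dial.gapto[d=2194-10-29]
RET  102
CALL dial.yearhop[n=-2]
RET  2192-07-19


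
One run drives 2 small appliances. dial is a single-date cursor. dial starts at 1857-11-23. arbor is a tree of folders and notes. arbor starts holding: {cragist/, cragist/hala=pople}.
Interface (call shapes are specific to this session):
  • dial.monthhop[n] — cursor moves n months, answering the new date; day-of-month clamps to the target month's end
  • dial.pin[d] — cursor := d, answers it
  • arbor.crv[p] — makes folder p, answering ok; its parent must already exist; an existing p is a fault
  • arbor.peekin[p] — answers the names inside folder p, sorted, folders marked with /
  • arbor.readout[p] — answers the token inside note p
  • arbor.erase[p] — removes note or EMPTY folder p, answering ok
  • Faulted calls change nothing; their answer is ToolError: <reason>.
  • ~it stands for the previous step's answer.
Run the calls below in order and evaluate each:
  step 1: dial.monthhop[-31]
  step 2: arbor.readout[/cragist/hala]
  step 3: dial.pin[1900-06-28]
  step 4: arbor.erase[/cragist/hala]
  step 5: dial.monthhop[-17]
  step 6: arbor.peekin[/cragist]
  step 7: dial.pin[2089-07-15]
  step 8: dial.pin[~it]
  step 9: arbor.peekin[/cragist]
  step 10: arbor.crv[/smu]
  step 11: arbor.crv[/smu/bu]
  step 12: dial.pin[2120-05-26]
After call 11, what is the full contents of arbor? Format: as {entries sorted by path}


Answer: {cragist/, smu/, smu/bu/}

Derivation:
I try dial.monthhop using n→-31: 1855-04-23.
Invoking arbor.readout using p→/cragist/hala, which returns pople.
Next I call dial.pin using d→1900-06-28, and observe 1900-06-28.
Calling arbor.erase using p→/cragist/hala: ok.
Now I run dial.monthhop using n→-17, — result: 1899-01-28.
I run arbor.peekin using p→/cragist, — result: [].
I use dial.pin using d→2089-07-15, → 2089-07-15.
Using dial.pin using d→~it, giving 2089-07-15.
Now I run arbor.peekin using p→/cragist, giving [].
Next I call arbor.crv using p→/smu, — result: ok.
Then arbor.crv using p→/smu/bu, — result: ok.
Then dial.pin using d→2120-05-26, → 2120-05-26.


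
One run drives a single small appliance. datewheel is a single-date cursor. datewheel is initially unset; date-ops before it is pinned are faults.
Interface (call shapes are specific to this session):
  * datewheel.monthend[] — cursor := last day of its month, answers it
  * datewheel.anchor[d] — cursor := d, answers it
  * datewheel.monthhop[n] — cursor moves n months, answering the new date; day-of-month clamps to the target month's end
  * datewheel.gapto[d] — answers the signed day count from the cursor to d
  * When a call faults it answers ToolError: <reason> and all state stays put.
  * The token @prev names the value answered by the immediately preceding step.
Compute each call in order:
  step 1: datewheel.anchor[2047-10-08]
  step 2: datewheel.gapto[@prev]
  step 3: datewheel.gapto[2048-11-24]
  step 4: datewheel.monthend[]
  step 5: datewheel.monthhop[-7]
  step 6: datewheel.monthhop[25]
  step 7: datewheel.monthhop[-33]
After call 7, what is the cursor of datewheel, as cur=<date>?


Answer: cur=2046-07-30

Derivation:
Step: datewheel.anchor[d=2047-10-08]
Result: 2047-10-08
Step: datewheel.gapto[d=@prev]
Result: 0
Step: datewheel.gapto[d=2048-11-24]
Result: 413
Step: datewheel.monthend[]
Result: 2047-10-31
Step: datewheel.monthhop[n=-7]
Result: 2047-03-31
Step: datewheel.monthhop[n=25]
Result: 2049-04-30
Step: datewheel.monthhop[n=-33]
Result: 2046-07-30


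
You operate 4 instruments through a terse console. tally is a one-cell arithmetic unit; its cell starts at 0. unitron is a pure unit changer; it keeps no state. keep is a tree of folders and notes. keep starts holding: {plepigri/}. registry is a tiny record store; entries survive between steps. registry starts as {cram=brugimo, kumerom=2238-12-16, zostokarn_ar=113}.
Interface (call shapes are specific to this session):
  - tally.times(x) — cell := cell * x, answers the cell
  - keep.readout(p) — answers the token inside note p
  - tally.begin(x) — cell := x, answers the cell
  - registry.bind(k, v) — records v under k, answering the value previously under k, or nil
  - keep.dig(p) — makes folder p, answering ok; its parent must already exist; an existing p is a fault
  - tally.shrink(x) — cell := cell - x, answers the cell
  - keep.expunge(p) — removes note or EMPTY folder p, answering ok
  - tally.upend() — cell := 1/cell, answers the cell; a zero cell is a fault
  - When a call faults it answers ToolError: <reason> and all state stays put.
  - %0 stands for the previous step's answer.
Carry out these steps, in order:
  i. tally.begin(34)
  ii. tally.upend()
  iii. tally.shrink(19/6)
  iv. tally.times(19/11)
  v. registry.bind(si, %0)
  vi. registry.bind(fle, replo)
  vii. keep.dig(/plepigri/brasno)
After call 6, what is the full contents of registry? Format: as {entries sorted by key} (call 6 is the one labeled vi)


> tally.begin 34
= 34
> tally.upend
= 1/34
> tally.shrink 19/6
= -160/51
> tally.times 19/11
= -3040/561
> registry.bind si %0
= nil
> registry.bind fle replo
= nil
> keep.dig /plepigri/brasno
= ok

Answer: {cram=brugimo, fle=replo, kumerom=2238-12-16, si=-3040/561, zostokarn_ar=113}


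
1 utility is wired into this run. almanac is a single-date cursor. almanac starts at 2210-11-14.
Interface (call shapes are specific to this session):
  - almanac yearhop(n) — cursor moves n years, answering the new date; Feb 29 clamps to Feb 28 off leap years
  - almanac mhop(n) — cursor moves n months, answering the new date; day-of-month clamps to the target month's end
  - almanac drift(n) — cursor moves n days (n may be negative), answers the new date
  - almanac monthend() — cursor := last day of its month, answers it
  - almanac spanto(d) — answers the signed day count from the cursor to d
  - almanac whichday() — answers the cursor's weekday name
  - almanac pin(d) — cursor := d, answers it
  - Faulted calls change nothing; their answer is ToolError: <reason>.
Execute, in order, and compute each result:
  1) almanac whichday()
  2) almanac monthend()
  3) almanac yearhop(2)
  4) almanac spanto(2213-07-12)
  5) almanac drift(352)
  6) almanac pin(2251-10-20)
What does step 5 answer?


> almanac whichday
[out] Wednesday
> almanac monthend
[out] 2210-11-30
> almanac yearhop n='2'
[out] 2212-11-30
> almanac spanto d='2213-07-12'
[out] 224
> almanac drift n='352'
[out] 2213-11-17
> almanac pin d='2251-10-20'
[out] 2251-10-20

Answer: 2213-11-17


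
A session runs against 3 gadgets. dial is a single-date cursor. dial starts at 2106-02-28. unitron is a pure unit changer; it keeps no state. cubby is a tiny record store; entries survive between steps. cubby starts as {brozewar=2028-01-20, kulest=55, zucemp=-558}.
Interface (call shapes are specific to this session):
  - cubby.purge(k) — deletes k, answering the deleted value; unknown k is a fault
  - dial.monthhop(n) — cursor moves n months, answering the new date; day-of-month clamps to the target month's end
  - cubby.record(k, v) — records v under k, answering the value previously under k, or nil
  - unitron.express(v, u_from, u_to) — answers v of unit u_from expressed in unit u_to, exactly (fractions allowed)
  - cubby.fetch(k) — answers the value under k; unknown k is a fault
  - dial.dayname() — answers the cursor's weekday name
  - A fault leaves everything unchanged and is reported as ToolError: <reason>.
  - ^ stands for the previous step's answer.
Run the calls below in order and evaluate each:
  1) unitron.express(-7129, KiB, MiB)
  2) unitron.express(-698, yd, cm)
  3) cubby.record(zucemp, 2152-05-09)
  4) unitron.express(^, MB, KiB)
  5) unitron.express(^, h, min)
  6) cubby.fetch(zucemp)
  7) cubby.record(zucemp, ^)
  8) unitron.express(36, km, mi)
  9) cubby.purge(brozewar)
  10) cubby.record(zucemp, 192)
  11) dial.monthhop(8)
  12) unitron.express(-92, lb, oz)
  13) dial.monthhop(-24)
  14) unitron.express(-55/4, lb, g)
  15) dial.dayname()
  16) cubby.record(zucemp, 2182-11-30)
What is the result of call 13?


Step: express[v→-7129; u_from→KiB; u_to→MiB]
Result: -7129/1024
Step: express[v→-698; u_from→yd; u_to→cm]
Result: -1595628/25
Step: record[k→zucemp; v→2152-05-09]
Result: -558
Step: express[v→^; u_from→MB; u_to→KiB]
Result: -4359375/8
Step: express[v→^; u_from→h; u_to→min]
Result: -65390625/2
Step: fetch[k→zucemp]
Result: 2152-05-09
Step: record[k→zucemp; v→^]
Result: 2152-05-09
Step: express[v→36; u_from→km; u_to→mi]
Result: 31250/1397
Step: purge[k→brozewar]
Result: 2028-01-20
Step: record[k→zucemp; v→192]
Result: 2152-05-09
Step: monthhop[n→8]
Result: 2106-10-28
Step: express[v→-92; u_from→lb; u_to→oz]
Result: -1472
Step: monthhop[n→-24]
Result: 2104-10-28
Step: express[v→-55/4; u_from→lb; u_to→g]
Result: -498951607/80000
Step: dayname[]
Result: Tuesday
Step: record[k→zucemp; v→2182-11-30]
Result: 192

Answer: 2104-10-28


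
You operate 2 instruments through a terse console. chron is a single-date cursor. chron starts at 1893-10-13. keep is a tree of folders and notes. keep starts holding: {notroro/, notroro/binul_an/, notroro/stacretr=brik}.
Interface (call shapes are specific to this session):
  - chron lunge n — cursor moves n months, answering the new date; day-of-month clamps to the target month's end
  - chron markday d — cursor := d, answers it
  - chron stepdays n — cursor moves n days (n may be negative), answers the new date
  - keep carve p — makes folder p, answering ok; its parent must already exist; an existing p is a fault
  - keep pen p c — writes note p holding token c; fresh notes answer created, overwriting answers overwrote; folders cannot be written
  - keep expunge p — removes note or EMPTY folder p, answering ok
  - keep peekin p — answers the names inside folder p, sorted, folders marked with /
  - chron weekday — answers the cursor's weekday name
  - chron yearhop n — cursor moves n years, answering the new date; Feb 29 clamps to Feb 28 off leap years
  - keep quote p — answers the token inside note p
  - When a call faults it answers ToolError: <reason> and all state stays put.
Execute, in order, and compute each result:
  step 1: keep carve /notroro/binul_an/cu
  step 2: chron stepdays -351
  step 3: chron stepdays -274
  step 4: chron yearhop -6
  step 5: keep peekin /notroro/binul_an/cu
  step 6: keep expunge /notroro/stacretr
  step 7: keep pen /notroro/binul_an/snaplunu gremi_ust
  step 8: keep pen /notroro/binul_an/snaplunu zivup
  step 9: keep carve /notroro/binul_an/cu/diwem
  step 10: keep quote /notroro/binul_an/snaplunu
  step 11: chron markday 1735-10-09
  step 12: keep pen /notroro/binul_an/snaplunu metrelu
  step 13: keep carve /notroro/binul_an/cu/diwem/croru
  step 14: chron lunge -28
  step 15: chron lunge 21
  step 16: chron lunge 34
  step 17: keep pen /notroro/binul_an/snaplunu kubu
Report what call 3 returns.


Answer: 1892-01-27

Derivation:
Next I call keep carve using p=/notroro/binul_an/cu: ok.
Using chron stepdays using n=-351, — result: 1892-10-27.
Now I run chron stepdays using n=-274, giving 1892-01-27.
Using chron yearhop using n=-6, and see 1886-01-27.
I use keep peekin using p=/notroro/binul_an/cu: [].
Invoking keep expunge using p=/notroro/stacretr, and see ok.
I call keep pen using p=/notroro/binul_an/snaplunu, c=gremi_ust, yielding created.
Calling keep pen using p=/notroro/binul_an/snaplunu, c=zivup, and observe overwrote.
I run keep carve using p=/notroro/binul_an/cu/diwem: ok.
Invoking keep quote using p=/notroro/binul_an/snaplunu: zivup.
Now I run chron markday using d=1735-10-09, giving 1735-10-09.
Next I call keep pen using p=/notroro/binul_an/snaplunu, c=metrelu, and see overwrote.
Next I call keep carve using p=/notroro/binul_an/cu/diwem/croru: ok.
I try chron lunge using n=-28, and see 1733-06-09.
Using chron lunge using n=21, and get 1735-03-09.
Next I call chron lunge using n=34, and see 1738-01-09.
I invoke keep pen using p=/notroro/binul_an/snaplunu, c=kubu, and see overwrote.


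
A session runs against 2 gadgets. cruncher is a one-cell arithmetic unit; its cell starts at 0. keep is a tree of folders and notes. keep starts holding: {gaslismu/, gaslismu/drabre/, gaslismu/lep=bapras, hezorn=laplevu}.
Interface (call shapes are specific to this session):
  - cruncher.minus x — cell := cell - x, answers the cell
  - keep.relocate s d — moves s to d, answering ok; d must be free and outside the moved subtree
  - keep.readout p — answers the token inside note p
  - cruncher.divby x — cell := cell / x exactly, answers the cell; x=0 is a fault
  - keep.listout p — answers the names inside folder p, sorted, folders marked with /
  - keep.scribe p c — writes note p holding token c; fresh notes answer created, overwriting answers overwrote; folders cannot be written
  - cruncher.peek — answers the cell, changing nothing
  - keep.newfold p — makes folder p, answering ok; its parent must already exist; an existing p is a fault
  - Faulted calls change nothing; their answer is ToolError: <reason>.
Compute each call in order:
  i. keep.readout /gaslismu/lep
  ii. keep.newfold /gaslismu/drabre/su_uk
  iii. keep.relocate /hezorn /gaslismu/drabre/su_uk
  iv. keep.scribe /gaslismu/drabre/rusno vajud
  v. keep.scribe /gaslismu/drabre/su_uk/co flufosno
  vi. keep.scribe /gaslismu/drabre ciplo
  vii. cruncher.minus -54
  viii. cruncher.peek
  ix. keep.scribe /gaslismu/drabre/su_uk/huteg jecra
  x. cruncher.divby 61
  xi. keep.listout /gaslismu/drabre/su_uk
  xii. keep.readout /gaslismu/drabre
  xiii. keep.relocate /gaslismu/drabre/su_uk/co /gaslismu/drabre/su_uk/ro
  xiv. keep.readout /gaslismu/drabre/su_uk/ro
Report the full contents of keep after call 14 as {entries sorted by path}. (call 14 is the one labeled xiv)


Answer: {gaslismu/, gaslismu/drabre/, gaslismu/drabre/rusno=vajud, gaslismu/drabre/su_uk/, gaslismu/drabre/su_uk/huteg=jecra, gaslismu/drabre/su_uk/ro=flufosno, gaslismu/lep=bapras, hezorn=laplevu}

Derivation:
Now I run keep.readout using /gaslismu/lep: bapras.
I run keep.newfold using /gaslismu/drabre/su_uk, → ok.
I call keep.relocate using /hezorn, /gaslismu/drabre/su_uk, and observe ToolError: exists.
Then keep.scribe using /gaslismu/drabre/rusno, vajud, → created.
Then keep.scribe using /gaslismu/drabre/su_uk/co, flufosno, and get created.
Calling keep.scribe using /gaslismu/drabre, ciplo, giving ToolError: is a directory.
I use cruncher.minus using -54: 54.
I try cruncher.peek: 54.
Calling keep.scribe using /gaslismu/drabre/su_uk/huteg, jecra: created.
Calling cruncher.divby using 61, and observe 54/61.
Then keep.listout using /gaslismu/drabre/su_uk, yielding [co, huteg].
I run keep.readout using /gaslismu/drabre, giving ToolError: is a directory.
Next I call keep.relocate using /gaslismu/drabre/su_uk/co, /gaslismu/drabre/su_uk/ro, and see ok.
I invoke keep.readout using /gaslismu/drabre/su_uk/ro, and observe flufosno.
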